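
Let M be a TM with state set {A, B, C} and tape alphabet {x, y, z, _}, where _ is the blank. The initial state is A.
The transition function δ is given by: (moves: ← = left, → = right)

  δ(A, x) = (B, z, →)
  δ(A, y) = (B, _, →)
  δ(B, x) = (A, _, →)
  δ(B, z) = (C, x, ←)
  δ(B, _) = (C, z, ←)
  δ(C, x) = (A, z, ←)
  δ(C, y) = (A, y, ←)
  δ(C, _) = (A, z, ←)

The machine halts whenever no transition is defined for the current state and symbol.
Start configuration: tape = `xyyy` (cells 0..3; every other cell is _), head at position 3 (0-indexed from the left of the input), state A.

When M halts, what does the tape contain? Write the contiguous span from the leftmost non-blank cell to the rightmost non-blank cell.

zxxxz

state=A head=3 tape=xyy[y]_   (A,y)→(B,_,→)
state=B head=4 tape=xyy_[_]   (B,_)→(C,z,←)
state=C head=3 tape=xyy[_]z   (C,_)→(A,z,←)
state=A head=2 tape=xy[y]zz   (A,y)→(B,_,→)
state=B head=3 tape=xy_[z]z   (B,z)→(C,x,←)
state=C head=2 tape=xy[_]xz   (C,_)→(A,z,←)
state=A head=1 tape=x[y]zxz   (A,y)→(B,_,→)
state=B head=2 tape=x_[z]xz   (B,z)→(C,x,←)
state=C head=1 tape=x[_]xxz   (C,_)→(A,z,←)
state=A head=0 tape=[x]zxxz   (A,x)→(B,z,→)
state=B head=1 tape=z[z]xxz   (B,z)→(C,x,←)
state=C head=0 tape=[z]xxxz
The non-blank tape span at halt is zxxxz.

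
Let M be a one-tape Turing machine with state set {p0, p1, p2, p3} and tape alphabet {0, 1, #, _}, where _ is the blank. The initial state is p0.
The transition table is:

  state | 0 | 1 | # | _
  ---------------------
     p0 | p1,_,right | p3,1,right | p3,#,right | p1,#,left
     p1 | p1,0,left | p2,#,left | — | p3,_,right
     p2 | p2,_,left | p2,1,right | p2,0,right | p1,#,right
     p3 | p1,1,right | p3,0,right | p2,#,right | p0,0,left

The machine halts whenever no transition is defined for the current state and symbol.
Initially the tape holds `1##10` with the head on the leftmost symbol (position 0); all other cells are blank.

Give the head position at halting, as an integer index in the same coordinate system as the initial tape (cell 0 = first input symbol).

4

p0 | [1]##10__   read 1 → write 1, move right, go to p3
p3 | 1[#]#10__   read # → write #, move right, go to p2
p2 | 1#[#]10__   read # → write 0, move right, go to p2
p2 | 1#0[1]0__   read 1 → write 1, move right, go to p2
p2 | 1#01[0]__   read 0 → write _, move left, go to p2
p2 | 1#0[1]___   read 1 → write 1, move right, go to p2
p2 | 1#01[_]__   read _ → write #, move right, go to p1
p1 | 1#01#[_]_   read _ → write _, move right, go to p3
p3 | 1#01#_[_]   read _ → write 0, move left, go to p0
p0 | 1#01#[_]0   read _ → write #, move left, go to p1
p1 | 1#01[#]#0
At halt the head is at cell 4.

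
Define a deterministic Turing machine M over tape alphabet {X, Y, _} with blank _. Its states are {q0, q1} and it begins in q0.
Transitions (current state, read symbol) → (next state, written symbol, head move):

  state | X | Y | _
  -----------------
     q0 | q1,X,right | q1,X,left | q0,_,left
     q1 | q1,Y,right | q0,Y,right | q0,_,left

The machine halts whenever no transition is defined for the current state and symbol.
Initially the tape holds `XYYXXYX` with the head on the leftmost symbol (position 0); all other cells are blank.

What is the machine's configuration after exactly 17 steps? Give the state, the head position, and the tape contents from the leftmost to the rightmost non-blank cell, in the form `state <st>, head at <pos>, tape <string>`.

state q1, head at 7, tape XYXYYYX

state=q0 head=0 tape=[X]YYXXYX_   (q0,X)→(q1,X,right)
state=q1 head=1 tape=X[Y]YXXYX_   (q1,Y)→(q0,Y,right)
state=q0 head=2 tape=XY[Y]XXYX_   (q0,Y)→(q1,X,left)
state=q1 head=1 tape=X[Y]XXXYX_   (q1,Y)→(q0,Y,right)
state=q0 head=2 tape=XY[X]XXYX_   (q0,X)→(q1,X,right)
state=q1 head=3 tape=XYX[X]XYX_   (q1,X)→(q1,Y,right)
state=q1 head=4 tape=XYXY[X]YX_   (q1,X)→(q1,Y,right)
state=q1 head=5 tape=XYXYY[Y]X_   (q1,Y)→(q0,Y,right)
state=q0 head=6 tape=XYXYYY[X]_   (q0,X)→(q1,X,right)
state=q1 head=7 tape=XYXYYYX[_]   (q1,_)→(q0,_,left)
state=q0 head=6 tape=XYXYYY[X]_   (q0,X)→(q1,X,right)
state=q1 head=7 tape=XYXYYYX[_]   (q1,_)→(q0,_,left)
state=q0 head=6 tape=XYXYYY[X]_   (q0,X)→(q1,X,right)
state=q1 head=7 tape=XYXYYYX[_]   (q1,_)→(q0,_,left)
state=q0 head=6 tape=XYXYYY[X]_   (q0,X)→(q1,X,right)
state=q1 head=7 tape=XYXYYYX[_]   (q1,_)→(q0,_,left)
state=q0 head=6 tape=XYXYYY[X]_   (q0,X)→(q1,X,right)
state=q1 head=7 tape=XYXYYYX[_]
After 17 steps: state q1, head at 7, tape XYXYYYX.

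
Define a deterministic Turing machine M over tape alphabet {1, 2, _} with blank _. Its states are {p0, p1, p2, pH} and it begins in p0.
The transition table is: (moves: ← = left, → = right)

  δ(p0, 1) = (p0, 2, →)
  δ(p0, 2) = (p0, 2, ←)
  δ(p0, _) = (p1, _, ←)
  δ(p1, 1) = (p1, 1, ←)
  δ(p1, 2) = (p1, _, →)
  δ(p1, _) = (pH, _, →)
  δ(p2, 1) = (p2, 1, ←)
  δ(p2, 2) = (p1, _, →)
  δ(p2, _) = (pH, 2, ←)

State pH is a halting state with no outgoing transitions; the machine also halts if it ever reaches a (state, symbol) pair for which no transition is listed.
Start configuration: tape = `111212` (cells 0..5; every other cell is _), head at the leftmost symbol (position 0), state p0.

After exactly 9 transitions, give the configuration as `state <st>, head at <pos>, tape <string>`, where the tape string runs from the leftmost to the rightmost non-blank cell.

state pH, head at -1, tape 222212

p0 | __[1]11212   read 1 → write 2, move →, go to p0
p0 | __2[1]1212   read 1 → write 2, move →, go to p0
p0 | __22[1]212   read 1 → write 2, move →, go to p0
p0 | __222[2]12   read 2 → write 2, move ←, go to p0
p0 | __22[2]212   read 2 → write 2, move ←, go to p0
p0 | __2[2]2212   read 2 → write 2, move ←, go to p0
p0 | __[2]22212   read 2 → write 2, move ←, go to p0
p0 | _[_]222212   read _ → write _, move ←, go to p1
p1 | [_]_222212   read _ → write _, move →, go to pH
pH | _[_]222212
After 9 steps: state pH, head at -1, tape 222212.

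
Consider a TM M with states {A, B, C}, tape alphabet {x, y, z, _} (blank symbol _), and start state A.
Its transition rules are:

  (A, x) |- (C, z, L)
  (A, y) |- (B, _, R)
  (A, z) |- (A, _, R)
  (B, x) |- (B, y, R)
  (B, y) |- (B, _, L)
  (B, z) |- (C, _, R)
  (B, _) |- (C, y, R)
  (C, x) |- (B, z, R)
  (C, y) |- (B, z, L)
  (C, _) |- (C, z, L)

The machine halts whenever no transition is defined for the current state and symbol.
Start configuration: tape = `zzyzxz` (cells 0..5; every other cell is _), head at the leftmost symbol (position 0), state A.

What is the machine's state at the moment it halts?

C

state=A head=0 tape=[z]zyzxz_   (A,z)→(A,_,R)
state=A head=1 tape=_[z]yzxz_   (A,z)→(A,_,R)
state=A head=2 tape=__[y]zxz_   (A,y)→(B,_,R)
state=B head=3 tape=___[z]xz_   (B,z)→(C,_,R)
state=C head=4 tape=____[x]z_   (C,x)→(B,z,R)
state=B head=5 tape=____z[z]_   (B,z)→(C,_,R)
state=C head=6 tape=____z_[_]   (C,_)→(C,z,L)
state=C head=5 tape=____z[_]z   (C,_)→(C,z,L)
state=C head=4 tape=____[z]zz
No transition is defined for (C, z); M halts in state C.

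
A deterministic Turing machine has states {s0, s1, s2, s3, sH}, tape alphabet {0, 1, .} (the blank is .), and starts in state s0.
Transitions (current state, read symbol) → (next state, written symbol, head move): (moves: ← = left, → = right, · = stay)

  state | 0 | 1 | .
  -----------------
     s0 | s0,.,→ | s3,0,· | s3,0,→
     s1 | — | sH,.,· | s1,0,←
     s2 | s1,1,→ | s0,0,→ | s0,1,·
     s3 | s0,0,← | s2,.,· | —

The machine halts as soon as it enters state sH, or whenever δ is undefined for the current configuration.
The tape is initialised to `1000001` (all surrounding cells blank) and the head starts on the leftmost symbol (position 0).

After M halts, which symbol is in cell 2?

.

s0 | .[1]000001..   read 1 → write 0, move ·, go to s3
s3 | .[0]000001..   read 0 → write 0, move ←, go to s0
s0 | [.]0000001..   read . → write 0, move →, go to s3
s3 | 0[0]000001..   read 0 → write 0, move ←, go to s0
s0 | [0]0000001..   read 0 → write ., move →, go to s0
s0 | .[0]000001..   read 0 → write ., move →, go to s0
s0 | ..[0]00001..   read 0 → write ., move →, go to s0
s0 | ...[0]0001..   read 0 → write ., move →, go to s0
s0 | ....[0]001..   read 0 → write ., move →, go to s0
s0 | .....[0]01..   read 0 → write ., move →, go to s0
s0 | ......[0]1..   read 0 → write ., move →, go to s0
s0 | .......[1]..   read 1 → write 0, move ·, go to s3
s3 | .......[0]..   read 0 → write 0, move ←, go to s0
s0 | ......[.]0..   read . → write 0, move →, go to s3
s3 | ......0[0]..   read 0 → write 0, move ←, go to s0
s0 | ......[0]0..   read 0 → write ., move →, go to s0
s0 | .......[0]..   read 0 → write ., move →, go to s0
s0 | ........[.].   read . → write 0, move →, go to s3
s3 | ........0[.]
Cell 2 holds . when M halts.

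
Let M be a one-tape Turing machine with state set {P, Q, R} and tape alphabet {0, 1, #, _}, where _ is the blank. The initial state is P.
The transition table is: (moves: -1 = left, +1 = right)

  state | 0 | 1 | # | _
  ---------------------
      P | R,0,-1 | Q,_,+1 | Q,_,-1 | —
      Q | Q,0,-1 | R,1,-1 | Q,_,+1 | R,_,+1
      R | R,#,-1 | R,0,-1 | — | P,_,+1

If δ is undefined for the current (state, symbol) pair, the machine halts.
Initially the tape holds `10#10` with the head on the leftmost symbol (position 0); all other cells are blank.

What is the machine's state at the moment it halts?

P

state=P head=0 tape=[1]0#10_   (P,1)→(Q,_,+1)
state=Q head=1 tape=_[0]#10_   (Q,0)→(Q,0,-1)
state=Q head=0 tape=[_]0#10_   (Q,_)→(R,_,+1)
state=R head=1 tape=_[0]#10_   (R,0)→(R,#,-1)
state=R head=0 tape=[_]##10_   (R,_)→(P,_,+1)
state=P head=1 tape=_[#]#10_   (P,#)→(Q,_,-1)
state=Q head=0 tape=[_]_#10_   (Q,_)→(R,_,+1)
state=R head=1 tape=_[_]#10_   (R,_)→(P,_,+1)
state=P head=2 tape=__[#]10_   (P,#)→(Q,_,-1)
state=Q head=1 tape=_[_]_10_   (Q,_)→(R,_,+1)
state=R head=2 tape=__[_]10_   (R,_)→(P,_,+1)
state=P head=3 tape=___[1]0_   (P,1)→(Q,_,+1)
state=Q head=4 tape=____[0]_   (Q,0)→(Q,0,-1)
state=Q head=3 tape=___[_]0_   (Q,_)→(R,_,+1)
state=R head=4 tape=____[0]_   (R,0)→(R,#,-1)
state=R head=3 tape=___[_]#_   (R,_)→(P,_,+1)
state=P head=4 tape=____[#]_   (P,#)→(Q,_,-1)
state=Q head=3 tape=___[_]__   (Q,_)→(R,_,+1)
state=R head=4 tape=____[_]_   (R,_)→(P,_,+1)
state=P head=5 tape=_____[_]
No transition is defined for (P, _); M halts in state P.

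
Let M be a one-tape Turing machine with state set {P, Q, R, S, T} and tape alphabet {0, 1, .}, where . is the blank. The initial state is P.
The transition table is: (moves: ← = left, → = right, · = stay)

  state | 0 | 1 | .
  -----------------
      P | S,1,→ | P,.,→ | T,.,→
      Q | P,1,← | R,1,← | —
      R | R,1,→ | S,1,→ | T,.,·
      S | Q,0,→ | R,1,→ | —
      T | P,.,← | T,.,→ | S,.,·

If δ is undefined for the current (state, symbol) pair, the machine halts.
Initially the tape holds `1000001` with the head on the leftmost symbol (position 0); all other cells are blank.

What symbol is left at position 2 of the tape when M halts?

P | [1]000001.   read 1 → write ., move →, go to P
P | .[0]00001.   read 0 → write 1, move →, go to S
S | .1[0]0001.   read 0 → write 0, move →, go to Q
Q | .10[0]001.   read 0 → write 1, move ←, go to P
P | .1[0]1001.   read 0 → write 1, move →, go to S
S | .11[1]001.   read 1 → write 1, move →, go to R
R | .111[0]01.   read 0 → write 1, move →, go to R
R | .1111[0]1.   read 0 → write 1, move →, go to R
R | .11111[1].   read 1 → write 1, move →, go to S
S | .111111[.]
Cell 2 holds 1 when M halts.

1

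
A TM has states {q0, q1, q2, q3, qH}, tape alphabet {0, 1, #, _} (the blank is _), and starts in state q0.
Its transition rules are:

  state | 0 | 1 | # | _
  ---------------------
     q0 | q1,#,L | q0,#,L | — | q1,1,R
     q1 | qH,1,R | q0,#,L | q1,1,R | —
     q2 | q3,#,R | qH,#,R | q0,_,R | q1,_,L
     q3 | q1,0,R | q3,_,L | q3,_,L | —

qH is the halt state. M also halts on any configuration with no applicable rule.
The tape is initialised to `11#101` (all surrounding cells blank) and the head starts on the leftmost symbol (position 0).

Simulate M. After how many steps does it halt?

25

q0 | ___[1]1#101   read 1 → write #, move L, go to q0
q0 | __[_]#1#101   read _ → write 1, move R, go to q1
q1 | __1[#]1#101   read # → write 1, move R, go to q1
q1 | __11[1]#101   read 1 → write #, move L, go to q0
q0 | __1[1]##101   read 1 → write #, move L, go to q0
q0 | __[1]###101   read 1 → write #, move L, go to q0
q0 | _[_]####101   read _ → write 1, move R, go to q1
q1 | _1[#]###101   read # → write 1, move R, go to q1
q1 | _11[#]##101   read # → write 1, move R, go to q1
q1 | _111[#]#101   read # → write 1, move R, go to q1
q1 | _1111[#]101   read # → write 1, move R, go to q1
q1 | _11111[1]01   read 1 → write #, move L, go to q0
q0 | _1111[1]#01   read 1 → write #, move L, go to q0
q0 | _111[1]##01   read 1 → write #, move L, go to q0
q0 | _11[1]###01   read 1 → write #, move L, go to q0
q0 | _1[1]####01   read 1 → write #, move L, go to q0
q0 | _[1]#####01   read 1 → write #, move L, go to q0
q0 | [_]######01   read _ → write 1, move R, go to q1
q1 | 1[#]#####01   read # → write 1, move R, go to q1
q1 | 11[#]####01   read # → write 1, move R, go to q1
q1 | 111[#]###01   read # → write 1, move R, go to q1
q1 | 1111[#]##01   read # → write 1, move R, go to q1
q1 | 11111[#]#01   read # → write 1, move R, go to q1
q1 | 111111[#]01   read # → write 1, move R, go to q1
q1 | 1111111[0]1   read 0 → write 1, move R, go to qH
qH | 11111111[1]
M halts after 25 transitions.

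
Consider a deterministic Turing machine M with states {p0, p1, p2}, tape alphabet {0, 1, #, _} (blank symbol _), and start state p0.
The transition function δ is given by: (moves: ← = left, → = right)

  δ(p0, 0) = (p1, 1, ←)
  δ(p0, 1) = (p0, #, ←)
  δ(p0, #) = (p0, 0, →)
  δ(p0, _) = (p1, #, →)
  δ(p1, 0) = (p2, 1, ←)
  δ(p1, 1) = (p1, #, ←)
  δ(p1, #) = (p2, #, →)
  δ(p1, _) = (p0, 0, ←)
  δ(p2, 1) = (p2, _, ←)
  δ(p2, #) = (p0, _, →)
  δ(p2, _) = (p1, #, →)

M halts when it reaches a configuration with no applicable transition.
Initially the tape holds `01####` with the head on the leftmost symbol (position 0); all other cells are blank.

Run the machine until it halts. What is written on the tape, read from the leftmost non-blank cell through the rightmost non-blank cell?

state=p0 head=0 tape=__[0]1####__   (p0,0)→(p1,1,←)
state=p1 head=-1 tape=_[_]11####__   (p1,_)→(p0,0,←)
state=p0 head=-2 tape=[_]011####__   (p0,_)→(p1,#,→)
state=p1 head=-1 tape=#[0]11####__   (p1,0)→(p2,1,←)
state=p2 head=-2 tape=[#]111####__   (p2,#)→(p0,_,→)
state=p0 head=-1 tape=_[1]11####__   (p0,1)→(p0,#,←)
state=p0 head=-2 tape=[_]#11####__   (p0,_)→(p1,#,→)
state=p1 head=-1 tape=#[#]11####__   (p1,#)→(p2,#,→)
state=p2 head=0 tape=##[1]1####__   (p2,1)→(p2,_,←)
state=p2 head=-1 tape=#[#]_1####__   (p2,#)→(p0,_,→)
state=p0 head=0 tape=#_[_]1####__   (p0,_)→(p1,#,→)
state=p1 head=1 tape=#_#[1]####__   (p1,1)→(p1,#,←)
state=p1 head=0 tape=#_[#]#####__   (p1,#)→(p2,#,→)
state=p2 head=1 tape=#_#[#]####__   (p2,#)→(p0,_,→)
state=p0 head=2 tape=#_#_[#]###__   (p0,#)→(p0,0,→)
state=p0 head=3 tape=#_#_0[#]##__   (p0,#)→(p0,0,→)
state=p0 head=4 tape=#_#_00[#]#__   (p0,#)→(p0,0,→)
state=p0 head=5 tape=#_#_000[#]__   (p0,#)→(p0,0,→)
state=p0 head=6 tape=#_#_0000[_]_   (p0,_)→(p1,#,→)
state=p1 head=7 tape=#_#_0000#[_]   (p1,_)→(p0,0,←)
state=p0 head=6 tape=#_#_0000[#]0   (p0,#)→(p0,0,→)
state=p0 head=7 tape=#_#_00000[0]   (p0,0)→(p1,1,←)
state=p1 head=6 tape=#_#_0000[0]1   (p1,0)→(p2,1,←)
state=p2 head=5 tape=#_#_000[0]11
The non-blank tape span at halt is #_#_000011.

#_#_000011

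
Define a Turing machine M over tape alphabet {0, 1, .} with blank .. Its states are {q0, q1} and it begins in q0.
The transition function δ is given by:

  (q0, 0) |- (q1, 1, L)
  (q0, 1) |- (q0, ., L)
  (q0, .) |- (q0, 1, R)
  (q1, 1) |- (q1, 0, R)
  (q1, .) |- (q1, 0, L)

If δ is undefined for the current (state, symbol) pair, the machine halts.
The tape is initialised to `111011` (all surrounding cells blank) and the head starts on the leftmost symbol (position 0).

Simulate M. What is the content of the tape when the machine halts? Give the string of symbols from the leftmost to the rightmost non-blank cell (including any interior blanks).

q0 | ...[1]11011.   read 1 → write ., move L, go to q0
q0 | ..[.].11011.   read . → write 1, move R, go to q0
q0 | ..1[.]11011.   read . → write 1, move R, go to q0
q0 | ..11[1]1011.   read 1 → write ., move L, go to q0
q0 | ..1[1].1011.   read 1 → write ., move L, go to q0
q0 | ..[1]..1011.   read 1 → write ., move L, go to q0
q0 | .[.]...1011.   read . → write 1, move R, go to q0
q0 | .1[.]..1011.   read . → write 1, move R, go to q0
q0 | .11[.].1011.   read . → write 1, move R, go to q0
q0 | .111[.]1011.   read . → write 1, move R, go to q0
q0 | .1111[1]011.   read 1 → write ., move L, go to q0
q0 | .111[1].011.   read 1 → write ., move L, go to q0
q0 | .11[1]..011.   read 1 → write ., move L, go to q0
q0 | .1[1]...011.   read 1 → write ., move L, go to q0
q0 | .[1]....011.   read 1 → write ., move L, go to q0
q0 | [.].....011.   read . → write 1, move R, go to q0
q0 | 1[.]....011.   read . → write 1, move R, go to q0
q0 | 11[.]...011.   read . → write 1, move R, go to q0
q0 | 111[.]..011.   read . → write 1, move R, go to q0
q0 | 1111[.].011.   read . → write 1, move R, go to q0
q0 | 11111[.]011.   read . → write 1, move R, go to q0
q0 | 111111[0]11.   read 0 → write 1, move L, go to q1
q1 | 11111[1]111.   read 1 → write 0, move R, go to q1
q1 | 111110[1]11.   read 1 → write 0, move R, go to q1
q1 | 1111100[1]1.   read 1 → write 0, move R, go to q1
q1 | 11111000[1].   read 1 → write 0, move R, go to q1
q1 | 111110000[.]   read . → write 0, move L, go to q1
q1 | 11111000[0]0
The non-blank tape span at halt is 1111100000.

1111100000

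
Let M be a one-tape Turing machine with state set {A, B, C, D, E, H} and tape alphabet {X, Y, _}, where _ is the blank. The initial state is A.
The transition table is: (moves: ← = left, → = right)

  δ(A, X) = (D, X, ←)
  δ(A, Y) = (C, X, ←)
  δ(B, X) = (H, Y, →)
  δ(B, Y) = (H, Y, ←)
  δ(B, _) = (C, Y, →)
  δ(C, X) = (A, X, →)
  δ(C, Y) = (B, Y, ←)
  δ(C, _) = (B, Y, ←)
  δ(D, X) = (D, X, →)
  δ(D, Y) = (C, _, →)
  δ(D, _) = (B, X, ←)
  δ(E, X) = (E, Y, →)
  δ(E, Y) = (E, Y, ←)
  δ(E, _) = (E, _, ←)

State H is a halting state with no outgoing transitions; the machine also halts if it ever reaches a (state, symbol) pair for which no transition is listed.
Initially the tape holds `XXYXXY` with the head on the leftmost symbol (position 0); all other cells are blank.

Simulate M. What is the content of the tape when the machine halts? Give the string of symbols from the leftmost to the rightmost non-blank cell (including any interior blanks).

A | __[X]XYXXY_   read X → write X, move ←, go to D
D | _[_]XXYXXY_   read _ → write X, move ←, go to B
B | [_]XXXYXXY_   read _ → write Y, move →, go to C
C | Y[X]XXYXXY_   read X → write X, move →, go to A
A | YX[X]XYXXY_   read X → write X, move ←, go to D
D | Y[X]XXYXXY_   read X → write X, move →, go to D
D | YX[X]XYXXY_   read X → write X, move →, go to D
D | YXX[X]YXXY_   read X → write X, move →, go to D
D | YXXX[Y]XXY_   read Y → write _, move →, go to C
C | YXXX_[X]XY_   read X → write X, move →, go to A
A | YXXX_X[X]Y_   read X → write X, move ←, go to D
D | YXXX_[X]XY_   read X → write X, move →, go to D
D | YXXX_X[X]Y_   read X → write X, move →, go to D
D | YXXX_XX[Y]_   read Y → write _, move →, go to C
C | YXXX_XX_[_]   read _ → write Y, move ←, go to B
B | YXXX_XX[_]Y   read _ → write Y, move →, go to C
C | YXXX_XXY[Y]   read Y → write Y, move ←, go to B
B | YXXX_XX[Y]Y   read Y → write Y, move ←, go to H
H | YXXX_X[X]YY
The non-blank tape span at halt is YXXX_XXYY.

YXXX_XXYY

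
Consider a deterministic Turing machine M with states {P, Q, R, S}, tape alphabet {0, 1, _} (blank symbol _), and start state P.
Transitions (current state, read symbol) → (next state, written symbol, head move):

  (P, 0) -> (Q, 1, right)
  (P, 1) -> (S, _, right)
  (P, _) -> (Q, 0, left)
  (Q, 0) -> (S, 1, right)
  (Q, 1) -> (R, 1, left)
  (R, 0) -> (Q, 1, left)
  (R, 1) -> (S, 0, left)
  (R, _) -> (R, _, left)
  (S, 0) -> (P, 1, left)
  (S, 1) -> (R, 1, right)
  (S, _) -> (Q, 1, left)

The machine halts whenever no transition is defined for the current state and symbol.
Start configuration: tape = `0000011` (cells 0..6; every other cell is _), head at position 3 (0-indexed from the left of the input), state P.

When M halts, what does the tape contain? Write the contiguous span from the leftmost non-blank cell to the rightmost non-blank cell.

01011111

state=P head=3 tape=__000[0]011   (P,0)→(Q,1,right)
state=Q head=4 tape=__0001[0]11   (Q,0)→(S,1,right)
state=S head=5 tape=__00011[1]1   (S,1)→(R,1,right)
state=R head=6 tape=__000111[1]   (R,1)→(S,0,left)
state=S head=5 tape=__00011[1]0   (S,1)→(R,1,right)
state=R head=6 tape=__000111[0]   (R,0)→(Q,1,left)
state=Q head=5 tape=__00011[1]1   (Q,1)→(R,1,left)
state=R head=4 tape=__0001[1]11   (R,1)→(S,0,left)
state=S head=3 tape=__000[1]011   (S,1)→(R,1,right)
state=R head=4 tape=__0001[0]11   (R,0)→(Q,1,left)
state=Q head=3 tape=__000[1]111   (Q,1)→(R,1,left)
state=R head=2 tape=__00[0]1111   (R,0)→(Q,1,left)
state=Q head=1 tape=__0[0]11111   (Q,0)→(S,1,right)
state=S head=2 tape=__01[1]1111   (S,1)→(R,1,right)
state=R head=3 tape=__011[1]111   (R,1)→(S,0,left)
state=S head=2 tape=__01[1]0111   (S,1)→(R,1,right)
state=R head=3 tape=__011[0]111   (R,0)→(Q,1,left)
state=Q head=2 tape=__01[1]1111   (Q,1)→(R,1,left)
state=R head=1 tape=__0[1]11111   (R,1)→(S,0,left)
state=S head=0 tape=__[0]011111   (S,0)→(P,1,left)
state=P head=-1 tape=_[_]1011111   (P,_)→(Q,0,left)
state=Q head=-2 tape=[_]01011111
The non-blank tape span at halt is 01011111.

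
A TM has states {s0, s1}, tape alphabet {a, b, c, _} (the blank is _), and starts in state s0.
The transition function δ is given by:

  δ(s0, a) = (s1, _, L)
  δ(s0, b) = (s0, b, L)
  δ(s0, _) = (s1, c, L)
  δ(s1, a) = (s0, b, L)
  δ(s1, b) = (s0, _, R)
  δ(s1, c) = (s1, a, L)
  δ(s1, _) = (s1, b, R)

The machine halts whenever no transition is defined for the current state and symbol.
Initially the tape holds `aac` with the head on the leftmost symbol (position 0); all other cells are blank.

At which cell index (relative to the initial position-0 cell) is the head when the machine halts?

s0 | ___[a]ac   read a → write _, move L, go to s1
s1 | __[_]_ac   read _ → write b, move R, go to s1
s1 | __b[_]ac   read _ → write b, move R, go to s1
s1 | __bb[a]c   read a → write b, move L, go to s0
s0 | __b[b]bc   read b → write b, move L, go to s0
s0 | __[b]bbc   read b → write b, move L, go to s0
s0 | _[_]bbbc   read _ → write c, move L, go to s1
s1 | [_]cbbbc   read _ → write b, move R, go to s1
s1 | b[c]bbbc   read c → write a, move L, go to s1
s1 | [b]abbbc   read b → write _, move R, go to s0
s0 | _[a]bbbc   read a → write _, move L, go to s1
s1 | [_]_bbbc   read _ → write b, move R, go to s1
s1 | b[_]bbbc   read _ → write b, move R, go to s1
s1 | bb[b]bbc   read b → write _, move R, go to s0
s0 | bb_[b]bc   read b → write b, move L, go to s0
s0 | bb[_]bbc   read _ → write c, move L, go to s1
s1 | b[b]cbbc   read b → write _, move R, go to s0
s0 | b_[c]bbc
At halt the head is at cell -1.

-1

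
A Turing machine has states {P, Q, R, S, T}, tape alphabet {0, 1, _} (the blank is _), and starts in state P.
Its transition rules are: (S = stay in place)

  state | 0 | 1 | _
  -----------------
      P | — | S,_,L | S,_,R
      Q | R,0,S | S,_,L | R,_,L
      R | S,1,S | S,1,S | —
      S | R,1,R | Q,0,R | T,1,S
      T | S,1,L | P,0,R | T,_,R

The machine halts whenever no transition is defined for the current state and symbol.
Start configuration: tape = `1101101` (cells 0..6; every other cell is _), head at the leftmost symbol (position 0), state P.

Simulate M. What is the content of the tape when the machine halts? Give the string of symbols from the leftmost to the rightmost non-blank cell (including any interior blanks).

0_01_101

P | _[1]101101   read 1 → write _, move L, go to S
S | [_]_101101   read _ → write 1, move S, go to T
T | [1]_101101   read 1 → write 0, move R, go to P
P | 0[_]101101   read _ → write _, move R, go to S
S | 0_[1]01101   read 1 → write 0, move R, go to Q
Q | 0_0[0]1101   read 0 → write 0, move S, go to R
R | 0_0[0]1101   read 0 → write 1, move S, go to S
S | 0_0[1]1101   read 1 → write 0, move R, go to Q
Q | 0_00[1]101   read 1 → write _, move L, go to S
S | 0_0[0]_101   read 0 → write 1, move R, go to R
R | 0_01[_]101
The non-blank tape span at halt is 0_01_101.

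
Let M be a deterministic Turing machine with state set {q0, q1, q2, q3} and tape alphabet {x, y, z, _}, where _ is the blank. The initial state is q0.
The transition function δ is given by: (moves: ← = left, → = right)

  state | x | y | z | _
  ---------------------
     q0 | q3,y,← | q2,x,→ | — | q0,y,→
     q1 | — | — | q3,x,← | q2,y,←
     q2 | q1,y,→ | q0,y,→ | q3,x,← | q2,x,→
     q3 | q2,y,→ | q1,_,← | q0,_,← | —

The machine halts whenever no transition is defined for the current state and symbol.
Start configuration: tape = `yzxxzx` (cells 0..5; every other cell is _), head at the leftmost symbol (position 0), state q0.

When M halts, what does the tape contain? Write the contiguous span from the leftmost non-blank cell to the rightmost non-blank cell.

state=q0 head=0 tape=[y]zxxzx   (q0,y)→(q2,x,→)
state=q2 head=1 tape=x[z]xxzx   (q2,z)→(q3,x,←)
state=q3 head=0 tape=[x]xxxzx   (q3,x)→(q2,y,→)
state=q2 head=1 tape=y[x]xxzx   (q2,x)→(q1,y,→)
state=q1 head=2 tape=yy[x]xzx
The non-blank tape span at halt is yyxxzx.

yyxxzx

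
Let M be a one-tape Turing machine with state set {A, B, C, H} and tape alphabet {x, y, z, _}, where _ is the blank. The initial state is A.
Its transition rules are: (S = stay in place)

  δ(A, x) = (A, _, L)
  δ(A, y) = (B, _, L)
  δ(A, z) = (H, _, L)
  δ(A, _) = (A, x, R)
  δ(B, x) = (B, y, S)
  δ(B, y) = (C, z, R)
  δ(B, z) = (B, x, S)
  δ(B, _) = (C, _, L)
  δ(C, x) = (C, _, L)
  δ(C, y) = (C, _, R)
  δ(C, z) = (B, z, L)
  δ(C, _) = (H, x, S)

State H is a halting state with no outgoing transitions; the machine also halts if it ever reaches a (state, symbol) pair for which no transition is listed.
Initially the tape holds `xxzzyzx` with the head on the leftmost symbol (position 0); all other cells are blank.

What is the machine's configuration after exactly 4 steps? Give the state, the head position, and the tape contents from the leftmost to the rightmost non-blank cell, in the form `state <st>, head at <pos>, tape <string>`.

state A, head at 0, tape xx_zzyzx

A | _[x]xzzyzx   read x → write _, move L, go to A
A | [_]_xzzyzx   read _ → write x, move R, go to A
A | x[_]xzzyzx   read _ → write x, move R, go to A
A | xx[x]zzyzx   read x → write _, move L, go to A
A | x[x]_zzyzx
After 4 steps: state A, head at 0, tape xx_zzyzx.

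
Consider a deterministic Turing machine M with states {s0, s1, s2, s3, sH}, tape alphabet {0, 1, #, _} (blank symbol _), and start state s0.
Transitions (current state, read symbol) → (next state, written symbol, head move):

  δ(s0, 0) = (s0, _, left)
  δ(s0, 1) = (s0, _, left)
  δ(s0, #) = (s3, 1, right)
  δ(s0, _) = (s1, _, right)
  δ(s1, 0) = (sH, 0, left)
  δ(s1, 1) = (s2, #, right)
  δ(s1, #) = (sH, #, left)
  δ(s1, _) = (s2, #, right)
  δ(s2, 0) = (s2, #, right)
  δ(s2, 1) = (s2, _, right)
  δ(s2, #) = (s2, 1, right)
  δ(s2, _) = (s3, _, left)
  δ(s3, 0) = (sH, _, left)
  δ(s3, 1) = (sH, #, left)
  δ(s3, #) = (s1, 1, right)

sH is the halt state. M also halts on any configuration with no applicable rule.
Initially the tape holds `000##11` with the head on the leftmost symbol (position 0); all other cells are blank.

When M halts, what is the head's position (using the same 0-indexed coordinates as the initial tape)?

6

state=s0 head=0 tape=_[0]00##11_   (s0,0)→(s0,_,left)
state=s0 head=-1 tape=[_]_00##11_   (s0,_)→(s1,_,right)
state=s1 head=0 tape=_[_]00##11_   (s1,_)→(s2,#,right)
state=s2 head=1 tape=_#[0]0##11_   (s2,0)→(s2,#,right)
state=s2 head=2 tape=_##[0]##11_   (s2,0)→(s2,#,right)
state=s2 head=3 tape=_###[#]#11_   (s2,#)→(s2,1,right)
state=s2 head=4 tape=_###1[#]11_   (s2,#)→(s2,1,right)
state=s2 head=5 tape=_###11[1]1_   (s2,1)→(s2,_,right)
state=s2 head=6 tape=_###11_[1]_   (s2,1)→(s2,_,right)
state=s2 head=7 tape=_###11__[_]   (s2,_)→(s3,_,left)
state=s3 head=6 tape=_###11_[_]_
At halt the head is at cell 6.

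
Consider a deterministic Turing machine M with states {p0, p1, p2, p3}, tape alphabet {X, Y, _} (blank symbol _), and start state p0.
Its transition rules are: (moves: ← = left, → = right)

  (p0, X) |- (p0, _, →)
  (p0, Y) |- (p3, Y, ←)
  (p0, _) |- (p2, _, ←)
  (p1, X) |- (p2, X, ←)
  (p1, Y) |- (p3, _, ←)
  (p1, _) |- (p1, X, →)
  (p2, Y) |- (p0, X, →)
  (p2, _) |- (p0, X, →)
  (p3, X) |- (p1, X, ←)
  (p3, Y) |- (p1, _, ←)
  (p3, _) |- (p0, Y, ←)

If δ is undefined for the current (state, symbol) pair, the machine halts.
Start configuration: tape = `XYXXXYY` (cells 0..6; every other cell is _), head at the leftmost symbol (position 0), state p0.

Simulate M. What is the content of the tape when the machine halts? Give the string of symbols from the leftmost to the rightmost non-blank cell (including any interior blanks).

X_YYXXXYY

state=p0 head=0 tape=__[X]YXXXYY   (p0,X)→(p0,_,→)
state=p0 head=1 tape=___[Y]XXXYY   (p0,Y)→(p3,Y,←)
state=p3 head=0 tape=__[_]YXXXYY   (p3,_)→(p0,Y,←)
state=p0 head=-1 tape=_[_]YYXXXYY   (p0,_)→(p2,_,←)
state=p2 head=-2 tape=[_]_YYXXXYY   (p2,_)→(p0,X,→)
state=p0 head=-1 tape=X[_]YYXXXYY   (p0,_)→(p2,_,←)
state=p2 head=-2 tape=[X]_YYXXXYY
The non-blank tape span at halt is X_YYXXXYY.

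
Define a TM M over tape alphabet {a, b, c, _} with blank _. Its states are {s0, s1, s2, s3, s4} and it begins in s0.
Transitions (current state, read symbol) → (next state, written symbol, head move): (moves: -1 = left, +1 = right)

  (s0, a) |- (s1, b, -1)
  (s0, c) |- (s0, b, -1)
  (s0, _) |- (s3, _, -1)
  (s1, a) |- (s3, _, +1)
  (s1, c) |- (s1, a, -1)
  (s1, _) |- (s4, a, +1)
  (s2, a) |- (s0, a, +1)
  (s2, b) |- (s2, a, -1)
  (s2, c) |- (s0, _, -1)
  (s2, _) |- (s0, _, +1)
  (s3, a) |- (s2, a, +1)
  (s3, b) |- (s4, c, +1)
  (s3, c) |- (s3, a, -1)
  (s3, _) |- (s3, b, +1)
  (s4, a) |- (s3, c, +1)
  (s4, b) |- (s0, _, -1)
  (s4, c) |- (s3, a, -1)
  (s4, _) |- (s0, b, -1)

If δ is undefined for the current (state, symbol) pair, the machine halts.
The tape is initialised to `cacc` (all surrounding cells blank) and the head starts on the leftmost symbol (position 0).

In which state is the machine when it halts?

s0 | __[c]acc   read c → write b, move -1, go to s0
s0 | _[_]bacc   read _ → write _, move -1, go to s3
s3 | [_]_bacc   read _ → write b, move +1, go to s3
s3 | b[_]bacc   read _ → write b, move +1, go to s3
s3 | bb[b]acc   read b → write c, move +1, go to s4
s4 | bbc[a]cc   read a → write c, move +1, go to s3
s3 | bbcc[c]c   read c → write a, move -1, go to s3
s3 | bbc[c]ac   read c → write a, move -1, go to s3
s3 | bb[c]aac   read c → write a, move -1, go to s3
s3 | b[b]aaac   read b → write c, move +1, go to s4
s4 | bc[a]aac   read a → write c, move +1, go to s3
s3 | bcc[a]ac   read a → write a, move +1, go to s2
s2 | bcca[a]c   read a → write a, move +1, go to s0
s0 | bccaa[c]   read c → write b, move -1, go to s0
s0 | bcca[a]b   read a → write b, move -1, go to s1
s1 | bcc[a]bb   read a → write _, move +1, go to s3
s3 | bcc_[b]b   read b → write c, move +1, go to s4
s4 | bcc_c[b]   read b → write _, move -1, go to s0
s0 | bcc_[c]_   read c → write b, move -1, go to s0
s0 | bcc[_]b_   read _ → write _, move -1, go to s3
s3 | bc[c]_b_   read c → write a, move -1, go to s3
s3 | b[c]a_b_   read c → write a, move -1, go to s3
s3 | [b]aa_b_   read b → write c, move +1, go to s4
s4 | c[a]a_b_   read a → write c, move +1, go to s3
s3 | cc[a]_b_   read a → write a, move +1, go to s2
s2 | cca[_]b_   read _ → write _, move +1, go to s0
s0 | cca_[b]_
No transition is defined for (s0, b); M halts in state s0.

s0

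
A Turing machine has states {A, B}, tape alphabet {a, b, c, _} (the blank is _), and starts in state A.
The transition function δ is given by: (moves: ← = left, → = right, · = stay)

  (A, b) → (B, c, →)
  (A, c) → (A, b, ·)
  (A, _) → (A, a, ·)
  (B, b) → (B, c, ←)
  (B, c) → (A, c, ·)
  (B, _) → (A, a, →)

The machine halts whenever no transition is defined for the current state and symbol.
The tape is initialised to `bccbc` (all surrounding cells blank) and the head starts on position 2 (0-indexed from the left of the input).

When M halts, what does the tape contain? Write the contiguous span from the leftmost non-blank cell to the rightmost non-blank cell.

bccccaa

state=A head=2 tape=bc[c]bc__   (A,c)→(A,b,·)
state=A head=2 tape=bc[b]bc__   (A,b)→(B,c,→)
state=B head=3 tape=bcc[b]c__   (B,b)→(B,c,←)
state=B head=2 tape=bc[c]cc__   (B,c)→(A,c,·)
state=A head=2 tape=bc[c]cc__   (A,c)→(A,b,·)
state=A head=2 tape=bc[b]cc__   (A,b)→(B,c,→)
state=B head=3 tape=bcc[c]c__   (B,c)→(A,c,·)
state=A head=3 tape=bcc[c]c__   (A,c)→(A,b,·)
state=A head=3 tape=bcc[b]c__   (A,b)→(B,c,→)
state=B head=4 tape=bccc[c]__   (B,c)→(A,c,·)
state=A head=4 tape=bccc[c]__   (A,c)→(A,b,·)
state=A head=4 tape=bccc[b]__   (A,b)→(B,c,→)
state=B head=5 tape=bcccc[_]_   (B,_)→(A,a,→)
state=A head=6 tape=bcccca[_]   (A,_)→(A,a,·)
state=A head=6 tape=bcccca[a]
The non-blank tape span at halt is bccccaa.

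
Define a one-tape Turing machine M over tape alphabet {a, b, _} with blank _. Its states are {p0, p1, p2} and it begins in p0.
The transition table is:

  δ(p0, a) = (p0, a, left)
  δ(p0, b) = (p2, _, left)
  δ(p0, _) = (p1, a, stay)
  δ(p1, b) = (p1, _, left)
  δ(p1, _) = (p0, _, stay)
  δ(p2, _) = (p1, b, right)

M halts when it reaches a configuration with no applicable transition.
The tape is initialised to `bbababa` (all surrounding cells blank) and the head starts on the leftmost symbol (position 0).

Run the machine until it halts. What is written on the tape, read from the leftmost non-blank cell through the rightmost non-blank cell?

state=p0 head=0 tape=_[b]bababa   (p0,b)→(p2,_,left)
state=p2 head=-1 tape=[_]_bababa   (p2,_)→(p1,b,right)
state=p1 head=0 tape=b[_]bababa   (p1,_)→(p0,_,stay)
state=p0 head=0 tape=b[_]bababa   (p0,_)→(p1,a,stay)
state=p1 head=0 tape=b[a]bababa
The non-blank tape span at halt is babababa.

babababa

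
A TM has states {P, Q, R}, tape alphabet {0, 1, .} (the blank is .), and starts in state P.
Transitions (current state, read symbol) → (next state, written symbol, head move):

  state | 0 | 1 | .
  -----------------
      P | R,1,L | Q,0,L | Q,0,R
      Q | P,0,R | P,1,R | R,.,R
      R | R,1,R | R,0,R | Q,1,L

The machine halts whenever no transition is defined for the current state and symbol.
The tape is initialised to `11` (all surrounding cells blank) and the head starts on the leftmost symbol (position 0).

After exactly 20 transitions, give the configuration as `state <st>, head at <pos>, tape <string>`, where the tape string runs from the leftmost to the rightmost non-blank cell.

state P, head at 4, tape 11101

state=P head=0 tape=.[1]1...   (P,1)→(Q,0,L)
state=Q head=-1 tape=[.]01...   (Q,.)→(R,.,R)
state=R head=0 tape=.[0]1...   (R,0)→(R,1,R)
state=R head=1 tape=.1[1]...   (R,1)→(R,0,R)
state=R head=2 tape=.10[.]..   (R,.)→(Q,1,L)
state=Q head=1 tape=.1[0]1..   (Q,0)→(P,0,R)
state=P head=2 tape=.10[1]..   (P,1)→(Q,0,L)
state=Q head=1 tape=.1[0]0..   (Q,0)→(P,0,R)
state=P head=2 tape=.10[0]..   (P,0)→(R,1,L)
state=R head=1 tape=.1[0]1..   (R,0)→(R,1,R)
state=R head=2 tape=.11[1]..   (R,1)→(R,0,R)
state=R head=3 tape=.110[.].   (R,.)→(Q,1,L)
state=Q head=2 tape=.11[0]1.   (Q,0)→(P,0,R)
state=P head=3 tape=.110[1].   (P,1)→(Q,0,L)
state=Q head=2 tape=.11[0]0.   (Q,0)→(P,0,R)
state=P head=3 tape=.110[0].   (P,0)→(R,1,L)
state=R head=2 tape=.11[0]1.   (R,0)→(R,1,R)
state=R head=3 tape=.111[1].   (R,1)→(R,0,R)
state=R head=4 tape=.1110[.]   (R,.)→(Q,1,L)
state=Q head=3 tape=.111[0]1   (Q,0)→(P,0,R)
state=P head=4 tape=.1110[1]
After 20 steps: state P, head at 4, tape 11101.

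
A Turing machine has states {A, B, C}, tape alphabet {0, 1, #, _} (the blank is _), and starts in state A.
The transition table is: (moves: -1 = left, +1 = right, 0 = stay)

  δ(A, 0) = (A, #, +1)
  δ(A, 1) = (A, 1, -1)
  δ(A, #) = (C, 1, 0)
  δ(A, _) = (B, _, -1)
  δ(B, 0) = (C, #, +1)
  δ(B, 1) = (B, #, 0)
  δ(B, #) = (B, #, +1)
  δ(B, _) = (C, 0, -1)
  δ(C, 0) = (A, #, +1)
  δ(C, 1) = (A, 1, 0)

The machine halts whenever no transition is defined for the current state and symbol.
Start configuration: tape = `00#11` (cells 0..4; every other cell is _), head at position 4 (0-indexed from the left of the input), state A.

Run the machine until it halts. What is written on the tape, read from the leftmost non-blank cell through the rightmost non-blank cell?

state=A head=4 tape=___00#1[1]   (A,1)→(A,1,-1)
state=A head=3 tape=___00#[1]1   (A,1)→(A,1,-1)
state=A head=2 tape=___00[#]11   (A,#)→(C,1,0)
state=C head=2 tape=___00[1]11   (C,1)→(A,1,0)
state=A head=2 tape=___00[1]11   (A,1)→(A,1,-1)
state=A head=1 tape=___0[0]111   (A,0)→(A,#,+1)
state=A head=2 tape=___0#[1]11   (A,1)→(A,1,-1)
state=A head=1 tape=___0[#]111   (A,#)→(C,1,0)
state=C head=1 tape=___0[1]111   (C,1)→(A,1,0)
state=A head=1 tape=___0[1]111   (A,1)→(A,1,-1)
state=A head=0 tape=___[0]1111   (A,0)→(A,#,+1)
state=A head=1 tape=___#[1]111   (A,1)→(A,1,-1)
state=A head=0 tape=___[#]1111   (A,#)→(C,1,0)
state=C head=0 tape=___[1]1111   (C,1)→(A,1,0)
state=A head=0 tape=___[1]1111   (A,1)→(A,1,-1)
state=A head=-1 tape=__[_]11111   (A,_)→(B,_,-1)
state=B head=-2 tape=_[_]_11111   (B,_)→(C,0,-1)
state=C head=-3 tape=[_]0_11111
The non-blank tape span at halt is 0_11111.

0_11111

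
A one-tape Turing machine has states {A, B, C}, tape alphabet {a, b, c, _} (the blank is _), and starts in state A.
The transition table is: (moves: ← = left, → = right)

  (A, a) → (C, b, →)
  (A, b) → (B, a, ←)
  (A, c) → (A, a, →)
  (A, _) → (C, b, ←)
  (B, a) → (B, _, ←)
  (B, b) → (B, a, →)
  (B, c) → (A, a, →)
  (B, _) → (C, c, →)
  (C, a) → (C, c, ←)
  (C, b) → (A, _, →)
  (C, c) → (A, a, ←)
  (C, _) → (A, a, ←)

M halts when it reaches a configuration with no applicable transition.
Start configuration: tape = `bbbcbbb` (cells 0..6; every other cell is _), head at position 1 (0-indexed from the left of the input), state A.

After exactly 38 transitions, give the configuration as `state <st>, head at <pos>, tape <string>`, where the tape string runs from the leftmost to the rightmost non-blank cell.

state=A head=1 tape=__b[b]bcbbb   (A,b)→(B,a,←)
state=B head=0 tape=__[b]abcbbb   (B,b)→(B,a,→)
state=B head=1 tape=__a[a]bcbbb   (B,a)→(B,_,←)
state=B head=0 tape=__[a]_bcbbb   (B,a)→(B,_,←)
state=B head=-1 tape=_[_]__bcbbb   (B,_)→(C,c,→)
state=C head=0 tape=_c[_]_bcbbb   (C,_)→(A,a,←)
state=A head=-1 tape=_[c]a_bcbbb   (A,c)→(A,a,→)
state=A head=0 tape=_a[a]_bcbbb   (A,a)→(C,b,→)
state=C head=1 tape=_ab[_]bcbbb   (C,_)→(A,a,←)
state=A head=0 tape=_a[b]abcbbb   (A,b)→(B,a,←)
state=B head=-1 tape=_[a]aabcbbb   (B,a)→(B,_,←)
state=B head=-2 tape=[_]_aabcbbb   (B,_)→(C,c,→)
state=C head=-1 tape=c[_]aabcbbb   (C,_)→(A,a,←)
state=A head=-2 tape=[c]aaabcbbb   (A,c)→(A,a,→)
state=A head=-1 tape=a[a]aabcbbb   (A,a)→(C,b,→)
state=C head=0 tape=ab[a]abcbbb   (C,a)→(C,c,←)
state=C head=-1 tape=a[b]cabcbbb   (C,b)→(A,_,→)
state=A head=0 tape=a_[c]abcbbb   (A,c)→(A,a,→)
state=A head=1 tape=a_a[a]bcbbb   (A,a)→(C,b,→)
state=C head=2 tape=a_ab[b]cbbb   (C,b)→(A,_,→)
state=A head=3 tape=a_ab_[c]bbb   (A,c)→(A,a,→)
state=A head=4 tape=a_ab_a[b]bb   (A,b)→(B,a,←)
state=B head=3 tape=a_ab_[a]abb   (B,a)→(B,_,←)
state=B head=2 tape=a_ab[_]_abb   (B,_)→(C,c,→)
state=C head=3 tape=a_abc[_]abb   (C,_)→(A,a,←)
state=A head=2 tape=a_ab[c]aabb   (A,c)→(A,a,→)
state=A head=3 tape=a_aba[a]abb   (A,a)→(C,b,→)
state=C head=4 tape=a_abab[a]bb   (C,a)→(C,c,←)
state=C head=3 tape=a_aba[b]cbb   (C,b)→(A,_,→)
state=A head=4 tape=a_aba_[c]bb   (A,c)→(A,a,→)
state=A head=5 tape=a_aba_a[b]b   (A,b)→(B,a,←)
state=B head=4 tape=a_aba_[a]ab   (B,a)→(B,_,←)
state=B head=3 tape=a_aba[_]_ab   (B,_)→(C,c,→)
state=C head=4 tape=a_abac[_]ab   (C,_)→(A,a,←)
state=A head=3 tape=a_aba[c]aab   (A,c)→(A,a,→)
state=A head=4 tape=a_abaa[a]ab   (A,a)→(C,b,→)
state=C head=5 tape=a_abaab[a]b   (C,a)→(C,c,←)
state=C head=4 tape=a_abaa[b]cb   (C,b)→(A,_,→)
state=A head=5 tape=a_abaa_[c]b
After 38 steps: state A, head at 5, tape a_abaa_cb.

state A, head at 5, tape a_abaa_cb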